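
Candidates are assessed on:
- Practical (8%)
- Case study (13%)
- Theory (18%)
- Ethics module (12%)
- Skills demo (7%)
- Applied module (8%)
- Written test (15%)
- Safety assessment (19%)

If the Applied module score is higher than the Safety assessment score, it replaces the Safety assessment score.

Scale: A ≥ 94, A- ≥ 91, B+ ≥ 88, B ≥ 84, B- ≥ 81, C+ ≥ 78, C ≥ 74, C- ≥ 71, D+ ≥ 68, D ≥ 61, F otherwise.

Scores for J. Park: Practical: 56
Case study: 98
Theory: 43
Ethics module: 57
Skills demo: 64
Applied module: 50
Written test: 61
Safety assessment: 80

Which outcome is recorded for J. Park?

Applied module (50) ≤ Safety assessment (80), so Safety assessment stays at 80.
Weighted total:
  Practical 56 × 0.08 = 4.48
  Case study 98 × 0.13 = 12.74
  Theory 43 × 0.18 = 7.74
  Ethics module 57 × 0.12 = 6.84
  Skills demo 64 × 0.07 = 4.48
  Applied module 50 × 0.08 = 4
  Written test 61 × 0.15 = 9.15
  Safety assessment 80 × 0.19 = 15.2
Sum = 64.63
64.63 is ≥ 61 and < 68 → D

D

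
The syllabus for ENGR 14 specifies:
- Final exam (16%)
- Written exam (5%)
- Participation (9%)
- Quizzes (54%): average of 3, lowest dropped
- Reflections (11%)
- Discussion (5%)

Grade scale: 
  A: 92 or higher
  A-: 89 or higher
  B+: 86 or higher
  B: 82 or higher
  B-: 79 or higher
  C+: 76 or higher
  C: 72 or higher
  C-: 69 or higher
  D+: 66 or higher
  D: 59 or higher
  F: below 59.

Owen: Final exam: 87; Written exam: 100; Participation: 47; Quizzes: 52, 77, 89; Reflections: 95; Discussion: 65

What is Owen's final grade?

Quizzes: drop 52 → average of remaining 2 = 166/2 = 83
Weighted total:
  Final exam 87 × 0.16 = 13.92
  Written exam 100 × 0.05 = 5
  Participation 47 × 0.09 = 4.23
  Quizzes 83 × 0.54 = 44.82
  Reflections 95 × 0.11 = 10.45
  Discussion 65 × 0.05 = 3.25
Sum = 81.67
81.67 is ≥ 79 and < 82 → B-

B-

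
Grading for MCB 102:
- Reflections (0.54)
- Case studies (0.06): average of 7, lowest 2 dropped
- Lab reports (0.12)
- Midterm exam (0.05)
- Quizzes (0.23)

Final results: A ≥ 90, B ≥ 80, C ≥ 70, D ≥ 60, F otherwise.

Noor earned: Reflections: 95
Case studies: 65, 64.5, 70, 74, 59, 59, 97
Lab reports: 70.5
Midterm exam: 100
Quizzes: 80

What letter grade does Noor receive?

Case studies: drop 59, 59 → average of remaining 5 = 370.5/5 = 74.1
Weighted total:
  Reflections 95 × 0.54 = 51.3
  Case studies 74.1 × 0.06 = 4.446
  Lab reports 70.5 × 0.12 = 8.46
  Midterm exam 100 × 0.05 = 5
  Quizzes 80 × 0.23 = 18.4
Sum = 87.606
87.606 is ≥ 80 and < 90 → B

B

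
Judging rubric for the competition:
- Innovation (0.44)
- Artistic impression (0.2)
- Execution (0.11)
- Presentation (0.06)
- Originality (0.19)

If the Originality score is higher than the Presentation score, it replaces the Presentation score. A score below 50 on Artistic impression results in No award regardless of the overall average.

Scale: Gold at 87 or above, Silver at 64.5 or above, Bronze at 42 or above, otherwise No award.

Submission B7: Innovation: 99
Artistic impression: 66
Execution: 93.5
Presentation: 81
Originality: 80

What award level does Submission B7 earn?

Gold

Originality (80) ≤ Presentation (81), so Presentation stays at 81.
Artistic impression score 66 ≥ 50: minimum met.
Weighted total:
  Innovation 99 × 0.44 = 43.56
  Artistic impression 66 × 0.2 = 13.2
  Execution 93.5 × 0.11 = 10.285
  Presentation 81 × 0.06 = 4.86
  Originality 80 × 0.19 = 15.2
Sum = 87.105
87.105 ≥ 87 → Gold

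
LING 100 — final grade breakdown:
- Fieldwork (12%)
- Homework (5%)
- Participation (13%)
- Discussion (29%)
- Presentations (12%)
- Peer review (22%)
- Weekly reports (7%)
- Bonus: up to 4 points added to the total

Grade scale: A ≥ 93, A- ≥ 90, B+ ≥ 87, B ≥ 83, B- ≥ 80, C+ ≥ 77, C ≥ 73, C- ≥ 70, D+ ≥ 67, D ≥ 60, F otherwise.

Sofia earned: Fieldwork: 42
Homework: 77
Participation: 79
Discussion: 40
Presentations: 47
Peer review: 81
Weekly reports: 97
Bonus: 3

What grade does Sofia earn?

Weighted total:
  Fieldwork 42 × 0.12 = 5.04
  Homework 77 × 0.05 = 3.85
  Participation 79 × 0.13 = 10.27
  Discussion 40 × 0.29 = 11.6
  Presentations 47 × 0.12 = 5.64
  Peer review 81 × 0.22 = 17.82
  Weekly reports 97 × 0.07 = 6.79
Sum = 61.01
Bonus: 61.01 + 3 = 64.01
64.01 is ≥ 60 and < 67 → D

D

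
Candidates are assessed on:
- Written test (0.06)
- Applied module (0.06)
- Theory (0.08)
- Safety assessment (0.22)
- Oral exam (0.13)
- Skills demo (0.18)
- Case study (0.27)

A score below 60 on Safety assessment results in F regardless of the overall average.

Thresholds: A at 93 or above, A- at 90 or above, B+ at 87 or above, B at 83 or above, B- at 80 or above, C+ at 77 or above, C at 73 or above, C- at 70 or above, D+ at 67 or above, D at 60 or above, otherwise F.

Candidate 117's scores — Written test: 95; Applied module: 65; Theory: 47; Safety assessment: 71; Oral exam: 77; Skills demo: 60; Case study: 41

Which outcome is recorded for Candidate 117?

Safety assessment score 71 ≥ 60: minimum met.
Weighted total:
  Written test 95 × 0.06 = 5.7
  Applied module 65 × 0.06 = 3.9
  Theory 47 × 0.08 = 3.76
  Safety assessment 71 × 0.22 = 15.62
  Oral exam 77 × 0.13 = 10.01
  Skills demo 60 × 0.18 = 10.8
  Case study 41 × 0.27 = 11.07
Sum = 60.86
60.86 is ≥ 60 and < 67 → D

D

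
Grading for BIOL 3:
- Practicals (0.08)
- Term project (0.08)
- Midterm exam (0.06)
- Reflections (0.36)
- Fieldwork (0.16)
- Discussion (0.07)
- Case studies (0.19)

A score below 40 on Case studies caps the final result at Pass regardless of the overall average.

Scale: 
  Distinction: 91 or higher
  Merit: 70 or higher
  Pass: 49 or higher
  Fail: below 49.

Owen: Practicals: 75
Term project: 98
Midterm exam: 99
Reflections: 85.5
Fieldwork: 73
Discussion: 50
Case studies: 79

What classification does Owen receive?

Case studies score 79 ≥ 40: minimum met.
Weighted total:
  Practicals 75 × 0.08 = 6
  Term project 98 × 0.08 = 7.84
  Midterm exam 99 × 0.06 = 5.94
  Reflections 85.5 × 0.36 = 30.78
  Fieldwork 73 × 0.16 = 11.68
  Discussion 50 × 0.07 = 3.5
  Case studies 79 × 0.19 = 15.01
Sum = 80.75
80.75 is ≥ 70 and < 91 → Merit

Merit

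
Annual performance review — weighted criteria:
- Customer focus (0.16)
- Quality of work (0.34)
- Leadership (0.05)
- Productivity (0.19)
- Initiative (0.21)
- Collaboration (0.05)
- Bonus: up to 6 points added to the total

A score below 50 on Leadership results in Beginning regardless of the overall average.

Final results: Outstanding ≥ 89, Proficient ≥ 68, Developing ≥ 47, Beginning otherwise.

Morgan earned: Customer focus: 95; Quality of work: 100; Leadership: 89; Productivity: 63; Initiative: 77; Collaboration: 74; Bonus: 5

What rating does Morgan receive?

Outstanding

Leadership score 89 ≥ 50: minimum met.
Weighted total:
  Customer focus 95 × 0.16 = 15.2
  Quality of work 100 × 0.34 = 34
  Leadership 89 × 0.05 = 4.45
  Productivity 63 × 0.19 = 11.97
  Initiative 77 × 0.21 = 16.17
  Collaboration 74 × 0.05 = 3.7
Sum = 85.49
Bonus: 85.49 + 5 = 90.49
90.49 ≥ 89 → Outstanding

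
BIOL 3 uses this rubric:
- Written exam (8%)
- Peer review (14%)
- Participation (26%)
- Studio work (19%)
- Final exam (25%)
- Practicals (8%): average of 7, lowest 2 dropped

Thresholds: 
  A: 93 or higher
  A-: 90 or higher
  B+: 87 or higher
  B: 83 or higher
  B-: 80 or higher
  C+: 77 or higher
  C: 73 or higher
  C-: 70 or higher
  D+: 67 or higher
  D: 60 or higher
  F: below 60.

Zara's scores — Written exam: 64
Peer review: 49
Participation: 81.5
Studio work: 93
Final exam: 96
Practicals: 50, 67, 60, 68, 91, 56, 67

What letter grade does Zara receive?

B-

Practicals: drop 50, 56 → average of remaining 5 = 353/5 = 70.6
Weighted total:
  Written exam 64 × 0.08 = 5.12
  Peer review 49 × 0.14 = 6.86
  Participation 81.5 × 0.26 = 21.19
  Studio work 93 × 0.19 = 17.67
  Final exam 96 × 0.25 = 24
  Practicals 70.6 × 0.08 = 5.648
Sum = 80.488
80.488 is ≥ 80 and < 83 → B-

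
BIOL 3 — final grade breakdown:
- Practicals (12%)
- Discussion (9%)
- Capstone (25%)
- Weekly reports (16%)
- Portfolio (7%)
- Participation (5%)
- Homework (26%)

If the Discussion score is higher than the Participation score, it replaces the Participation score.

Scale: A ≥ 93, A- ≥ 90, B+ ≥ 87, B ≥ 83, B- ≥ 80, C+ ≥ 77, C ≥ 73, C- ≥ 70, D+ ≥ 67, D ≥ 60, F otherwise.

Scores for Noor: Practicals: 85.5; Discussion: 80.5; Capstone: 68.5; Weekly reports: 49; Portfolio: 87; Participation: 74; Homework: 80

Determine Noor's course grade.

Discussion (80.5) > Participation (74), so Participation counts as 80.5.
Weighted total:
  Practicals 85.5 × 0.12 = 10.26
  Discussion 80.5 × 0.09 = 7.245
  Capstone 68.5 × 0.25 = 17.125
  Weekly reports 49 × 0.16 = 7.84
  Portfolio 87 × 0.07 = 6.09
  Participation 80.5 × 0.05 = 4.025
  Homework 80 × 0.26 = 20.8
Sum = 73.385
73.385 is ≥ 73 and < 77 → C

C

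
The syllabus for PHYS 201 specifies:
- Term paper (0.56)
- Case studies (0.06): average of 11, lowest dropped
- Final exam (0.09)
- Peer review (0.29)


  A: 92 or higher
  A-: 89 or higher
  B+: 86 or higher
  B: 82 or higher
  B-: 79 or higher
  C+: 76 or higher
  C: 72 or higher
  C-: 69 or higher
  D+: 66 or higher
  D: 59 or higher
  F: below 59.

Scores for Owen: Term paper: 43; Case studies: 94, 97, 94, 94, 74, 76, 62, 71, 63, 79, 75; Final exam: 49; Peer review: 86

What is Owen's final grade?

F

Case studies: drop 62 → average of remaining 10 = 817/10 = 81.7
Weighted total:
  Term paper 43 × 0.56 = 24.08
  Case studies 81.7 × 0.06 = 4.902
  Final exam 49 × 0.09 = 4.41
  Peer review 86 × 0.29 = 24.94
Sum = 58.332
58.332 < 59 → F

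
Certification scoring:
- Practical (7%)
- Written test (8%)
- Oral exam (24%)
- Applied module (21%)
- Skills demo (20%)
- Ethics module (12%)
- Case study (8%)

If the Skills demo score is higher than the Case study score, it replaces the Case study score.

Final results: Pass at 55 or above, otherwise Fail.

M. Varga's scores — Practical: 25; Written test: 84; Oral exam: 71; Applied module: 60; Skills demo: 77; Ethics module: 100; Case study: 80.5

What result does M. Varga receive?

Skills demo (77) ≤ Case study (80.5), so Case study stays at 80.5.
Weighted total:
  Practical 25 × 0.07 = 1.75
  Written test 84 × 0.08 = 6.72
  Oral exam 71 × 0.24 = 17.04
  Applied module 60 × 0.21 = 12.6
  Skills demo 77 × 0.2 = 15.4
  Ethics module 100 × 0.12 = 12
  Case study 80.5 × 0.08 = 6.44
Sum = 71.95
71.95 ≥ 55 → Pass

Pass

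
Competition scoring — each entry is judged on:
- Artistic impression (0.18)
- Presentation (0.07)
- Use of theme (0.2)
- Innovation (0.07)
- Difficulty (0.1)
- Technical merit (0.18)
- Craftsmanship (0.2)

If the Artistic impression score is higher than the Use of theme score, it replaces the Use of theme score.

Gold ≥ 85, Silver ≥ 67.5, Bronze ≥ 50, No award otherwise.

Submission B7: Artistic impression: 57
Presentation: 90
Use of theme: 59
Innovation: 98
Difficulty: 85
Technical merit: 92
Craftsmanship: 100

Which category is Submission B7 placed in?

Silver

Artistic impression (57) ≤ Use of theme (59), so Use of theme stays at 59.
Weighted total:
  Artistic impression 57 × 0.18 = 10.26
  Presentation 90 × 0.07 = 6.3
  Use of theme 59 × 0.2 = 11.8
  Innovation 98 × 0.07 = 6.86
  Difficulty 85 × 0.1 = 8.5
  Technical merit 92 × 0.18 = 16.56
  Craftsmanship 100 × 0.2 = 20
Sum = 80.28
80.28 is ≥ 67.5 and < 85 → Silver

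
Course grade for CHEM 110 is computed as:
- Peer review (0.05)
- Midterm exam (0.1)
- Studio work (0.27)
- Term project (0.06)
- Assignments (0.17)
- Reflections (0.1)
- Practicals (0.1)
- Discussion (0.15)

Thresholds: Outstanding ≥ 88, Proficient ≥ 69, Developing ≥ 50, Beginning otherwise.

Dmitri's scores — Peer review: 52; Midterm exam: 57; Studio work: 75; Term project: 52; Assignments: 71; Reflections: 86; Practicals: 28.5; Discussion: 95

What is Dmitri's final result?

Proficient

Weighted total:
  Peer review 52 × 0.05 = 2.6
  Midterm exam 57 × 0.1 = 5.7
  Studio work 75 × 0.27 = 20.25
  Term project 52 × 0.06 = 3.12
  Assignments 71 × 0.17 = 12.07
  Reflections 86 × 0.1 = 8.6
  Practicals 28.5 × 0.1 = 2.85
  Discussion 95 × 0.15 = 14.25
Sum = 69.44
69.44 is ≥ 69 and < 88 → Proficient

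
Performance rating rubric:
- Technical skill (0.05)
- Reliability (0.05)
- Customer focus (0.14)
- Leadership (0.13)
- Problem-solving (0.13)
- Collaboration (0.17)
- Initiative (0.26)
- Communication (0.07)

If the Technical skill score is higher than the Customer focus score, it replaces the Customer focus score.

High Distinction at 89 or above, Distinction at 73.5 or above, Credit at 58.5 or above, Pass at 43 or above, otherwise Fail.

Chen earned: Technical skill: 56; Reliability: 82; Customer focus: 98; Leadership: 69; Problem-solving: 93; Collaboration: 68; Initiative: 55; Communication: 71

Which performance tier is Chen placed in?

Credit

Technical skill (56) ≤ Customer focus (98), so Customer focus stays at 98.
Weighted total:
  Technical skill 56 × 0.05 = 2.8
  Reliability 82 × 0.05 = 4.1
  Customer focus 98 × 0.14 = 13.72
  Leadership 69 × 0.13 = 8.97
  Problem-solving 93 × 0.13 = 12.09
  Collaboration 68 × 0.17 = 11.56
  Initiative 55 × 0.26 = 14.3
  Communication 71 × 0.07 = 4.97
Sum = 72.51
72.51 is ≥ 58.5 and < 73.5 → Credit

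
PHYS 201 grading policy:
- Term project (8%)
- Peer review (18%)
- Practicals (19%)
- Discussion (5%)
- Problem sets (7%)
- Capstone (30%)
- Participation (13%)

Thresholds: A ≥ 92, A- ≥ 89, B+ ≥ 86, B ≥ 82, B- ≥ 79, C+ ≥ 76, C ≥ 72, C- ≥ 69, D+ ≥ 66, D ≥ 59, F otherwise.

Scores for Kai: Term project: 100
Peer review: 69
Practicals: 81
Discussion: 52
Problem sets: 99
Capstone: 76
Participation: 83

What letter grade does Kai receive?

C+

Weighted total:
  Term project 100 × 0.08 = 8
  Peer review 69 × 0.18 = 12.42
  Practicals 81 × 0.19 = 15.39
  Discussion 52 × 0.05 = 2.6
  Problem sets 99 × 0.07 = 6.93
  Capstone 76 × 0.3 = 22.8
  Participation 83 × 0.13 = 10.79
Sum = 78.93
78.93 is ≥ 76 and < 79 → C+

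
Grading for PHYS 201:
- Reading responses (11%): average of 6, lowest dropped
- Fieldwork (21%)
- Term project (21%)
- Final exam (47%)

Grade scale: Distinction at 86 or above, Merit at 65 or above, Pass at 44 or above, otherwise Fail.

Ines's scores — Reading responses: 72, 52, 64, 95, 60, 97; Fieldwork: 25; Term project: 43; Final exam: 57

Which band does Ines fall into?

Pass

Reading responses: drop 52 → average of remaining 5 = 388/5 = 77.6
Weighted total:
  Reading responses 77.6 × 0.11 = 8.536
  Fieldwork 25 × 0.21 = 5.25
  Term project 43 × 0.21 = 9.03
  Final exam 57 × 0.47 = 26.79
Sum = 49.606
49.606 is ≥ 44 and < 65 → Pass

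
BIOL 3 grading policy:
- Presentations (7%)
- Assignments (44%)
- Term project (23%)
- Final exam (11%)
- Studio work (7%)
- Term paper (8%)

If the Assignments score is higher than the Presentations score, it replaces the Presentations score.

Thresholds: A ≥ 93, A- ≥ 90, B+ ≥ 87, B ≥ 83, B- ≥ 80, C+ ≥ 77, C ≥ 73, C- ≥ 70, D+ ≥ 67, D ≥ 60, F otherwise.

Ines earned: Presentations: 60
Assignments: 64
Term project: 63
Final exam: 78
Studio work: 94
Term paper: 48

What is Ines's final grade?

Assignments (64) > Presentations (60), so Presentations counts as 64.
Weighted total:
  Presentations 64 × 0.07 = 4.48
  Assignments 64 × 0.44 = 28.16
  Term project 63 × 0.23 = 14.49
  Final exam 78 × 0.11 = 8.58
  Studio work 94 × 0.07 = 6.58
  Term paper 48 × 0.08 = 3.84
Sum = 66.13
66.13 is ≥ 60 and < 67 → D

D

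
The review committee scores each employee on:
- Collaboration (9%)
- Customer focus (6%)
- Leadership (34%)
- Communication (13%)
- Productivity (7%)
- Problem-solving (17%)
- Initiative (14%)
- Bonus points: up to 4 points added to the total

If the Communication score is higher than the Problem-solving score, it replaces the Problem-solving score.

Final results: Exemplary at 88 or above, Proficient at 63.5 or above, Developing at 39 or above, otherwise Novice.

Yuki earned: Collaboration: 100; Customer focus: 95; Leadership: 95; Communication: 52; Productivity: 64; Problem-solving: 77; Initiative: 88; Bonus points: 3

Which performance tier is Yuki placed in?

Communication (52) ≤ Problem-solving (77), so Problem-solving stays at 77.
Weighted total:
  Collaboration 100 × 0.09 = 9
  Customer focus 95 × 0.06 = 5.7
  Leadership 95 × 0.34 = 32.3
  Communication 52 × 0.13 = 6.76
  Productivity 64 × 0.07 = 4.48
  Problem-solving 77 × 0.17 = 13.09
  Initiative 88 × 0.14 = 12.32
Sum = 83.65
Bonus points: 83.65 + 3 = 86.65
86.65 is ≥ 63.5 and < 88 → Proficient

Proficient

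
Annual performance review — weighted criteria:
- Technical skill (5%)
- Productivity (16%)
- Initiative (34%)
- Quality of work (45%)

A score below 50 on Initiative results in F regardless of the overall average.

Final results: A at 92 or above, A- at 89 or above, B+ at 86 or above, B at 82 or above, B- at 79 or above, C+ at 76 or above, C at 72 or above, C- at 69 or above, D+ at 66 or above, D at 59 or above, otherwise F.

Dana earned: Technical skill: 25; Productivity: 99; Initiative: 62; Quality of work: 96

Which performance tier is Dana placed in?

B-

Initiative score 62 ≥ 50: minimum met.
Weighted total:
  Technical skill 25 × 0.05 = 1.25
  Productivity 99 × 0.16 = 15.84
  Initiative 62 × 0.34 = 21.08
  Quality of work 96 × 0.45 = 43.2
Sum = 81.37
81.37 is ≥ 79 and < 82 → B-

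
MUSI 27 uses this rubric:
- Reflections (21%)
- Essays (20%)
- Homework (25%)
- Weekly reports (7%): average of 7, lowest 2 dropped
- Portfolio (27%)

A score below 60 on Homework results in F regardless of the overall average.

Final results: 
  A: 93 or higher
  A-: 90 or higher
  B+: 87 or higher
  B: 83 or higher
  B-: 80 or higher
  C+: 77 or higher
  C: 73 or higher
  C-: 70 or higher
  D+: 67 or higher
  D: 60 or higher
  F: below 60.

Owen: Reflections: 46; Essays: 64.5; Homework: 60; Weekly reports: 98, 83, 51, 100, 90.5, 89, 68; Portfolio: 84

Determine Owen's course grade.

D

Weekly reports: drop 51, 68 → average of remaining 5 = 460.5/5 = 92.1
Homework score 60 ≥ 60: minimum met.
Weighted total:
  Reflections 46 × 0.21 = 9.66
  Essays 64.5 × 0.2 = 12.9
  Homework 60 × 0.25 = 15
  Weekly reports 92.1 × 0.07 = 6.447
  Portfolio 84 × 0.27 = 22.68
Sum = 66.687
66.687 is ≥ 60 and < 67 → D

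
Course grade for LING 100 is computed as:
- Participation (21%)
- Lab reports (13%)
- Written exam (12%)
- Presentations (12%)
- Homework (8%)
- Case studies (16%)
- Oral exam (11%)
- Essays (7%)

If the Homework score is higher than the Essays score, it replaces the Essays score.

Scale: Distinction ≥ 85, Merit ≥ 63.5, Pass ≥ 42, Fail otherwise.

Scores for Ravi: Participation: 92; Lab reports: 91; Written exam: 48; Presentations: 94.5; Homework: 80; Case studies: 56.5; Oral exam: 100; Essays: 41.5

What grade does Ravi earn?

Homework (80) > Essays (41.5), so Essays counts as 80.
Weighted total:
  Participation 92 × 0.21 = 19.32
  Lab reports 91 × 0.13 = 11.83
  Written exam 48 × 0.12 = 5.76
  Presentations 94.5 × 0.12 = 11.34
  Homework 80 × 0.08 = 6.4
  Case studies 56.5 × 0.16 = 9.04
  Oral exam 100 × 0.11 = 11
  Essays 80 × 0.07 = 5.6
Sum = 80.29
80.29 is ≥ 63.5 and < 85 → Merit

Merit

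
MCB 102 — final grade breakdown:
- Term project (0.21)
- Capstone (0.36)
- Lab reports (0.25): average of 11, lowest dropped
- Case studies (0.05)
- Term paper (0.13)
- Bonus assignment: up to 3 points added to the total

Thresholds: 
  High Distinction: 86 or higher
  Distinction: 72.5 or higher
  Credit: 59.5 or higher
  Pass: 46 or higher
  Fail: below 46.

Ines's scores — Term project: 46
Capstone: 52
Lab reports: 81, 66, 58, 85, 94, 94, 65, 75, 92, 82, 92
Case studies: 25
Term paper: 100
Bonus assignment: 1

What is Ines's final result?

Lab reports: drop 58 → average of remaining 10 = 826/10 = 82.6
Weighted total:
  Term project 46 × 0.21 = 9.66
  Capstone 52 × 0.36 = 18.72
  Lab reports 82.6 × 0.25 = 20.65
  Case studies 25 × 0.05 = 1.25
  Term paper 100 × 0.13 = 13
Sum = 63.28
Bonus assignment: 63.28 + 1 = 64.28
64.28 is ≥ 59.5 and < 72.5 → Credit

Credit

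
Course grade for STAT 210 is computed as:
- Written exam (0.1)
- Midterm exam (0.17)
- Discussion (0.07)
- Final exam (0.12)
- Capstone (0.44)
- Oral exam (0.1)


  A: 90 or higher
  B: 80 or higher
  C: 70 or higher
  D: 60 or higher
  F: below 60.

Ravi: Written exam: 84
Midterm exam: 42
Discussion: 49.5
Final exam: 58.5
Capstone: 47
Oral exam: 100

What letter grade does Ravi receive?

F

Weighted total:
  Written exam 84 × 0.1 = 8.4
  Midterm exam 42 × 0.17 = 7.14
  Discussion 49.5 × 0.07 = 3.465
  Final exam 58.5 × 0.12 = 7.02
  Capstone 47 × 0.44 = 20.68
  Oral exam 100 × 0.1 = 10
Sum = 56.705
56.705 < 60 → F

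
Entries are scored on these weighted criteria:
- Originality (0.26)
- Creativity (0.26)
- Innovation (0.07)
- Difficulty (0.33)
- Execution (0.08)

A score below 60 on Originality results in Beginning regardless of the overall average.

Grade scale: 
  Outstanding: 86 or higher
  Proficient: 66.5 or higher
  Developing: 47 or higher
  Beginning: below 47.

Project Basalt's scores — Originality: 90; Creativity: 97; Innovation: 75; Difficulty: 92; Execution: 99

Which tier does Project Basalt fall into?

Outstanding

Originality score 90 ≥ 60: minimum met.
Weighted total:
  Originality 90 × 0.26 = 23.4
  Creativity 97 × 0.26 = 25.22
  Innovation 75 × 0.07 = 5.25
  Difficulty 92 × 0.33 = 30.36
  Execution 99 × 0.08 = 7.92
Sum = 92.15
92.15 ≥ 86 → Outstanding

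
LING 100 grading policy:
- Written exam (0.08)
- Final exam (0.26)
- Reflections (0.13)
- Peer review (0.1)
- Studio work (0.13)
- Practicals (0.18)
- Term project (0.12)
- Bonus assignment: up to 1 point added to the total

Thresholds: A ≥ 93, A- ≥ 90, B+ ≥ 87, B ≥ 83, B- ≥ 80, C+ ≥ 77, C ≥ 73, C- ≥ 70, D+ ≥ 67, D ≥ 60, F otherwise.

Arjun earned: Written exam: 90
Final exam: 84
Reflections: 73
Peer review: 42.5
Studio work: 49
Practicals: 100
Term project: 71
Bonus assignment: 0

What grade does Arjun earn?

C

Weighted total:
  Written exam 90 × 0.08 = 7.2
  Final exam 84 × 0.26 = 21.84
  Reflections 73 × 0.13 = 9.49
  Peer review 42.5 × 0.1 = 4.25
  Studio work 49 × 0.13 = 6.37
  Practicals 100 × 0.18 = 18
  Term project 71 × 0.12 = 8.52
Sum = 75.67
Bonus assignment: 75.67 + 0 = 75.67
75.67 is ≥ 73 and < 77 → C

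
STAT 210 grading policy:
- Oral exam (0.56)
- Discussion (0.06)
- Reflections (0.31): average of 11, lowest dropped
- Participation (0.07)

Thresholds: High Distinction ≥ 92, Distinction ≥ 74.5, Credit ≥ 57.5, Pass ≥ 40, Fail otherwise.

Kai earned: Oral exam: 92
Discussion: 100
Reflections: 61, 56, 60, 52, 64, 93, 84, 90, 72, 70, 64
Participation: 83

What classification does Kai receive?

Reflections: drop 52 → average of remaining 10 = 714/10 = 71.4
Weighted total:
  Oral exam 92 × 0.56 = 51.52
  Discussion 100 × 0.06 = 6
  Reflections 71.4 × 0.31 = 22.134
  Participation 83 × 0.07 = 5.81
Sum = 85.464
85.464 is ≥ 74.5 and < 92 → Distinction

Distinction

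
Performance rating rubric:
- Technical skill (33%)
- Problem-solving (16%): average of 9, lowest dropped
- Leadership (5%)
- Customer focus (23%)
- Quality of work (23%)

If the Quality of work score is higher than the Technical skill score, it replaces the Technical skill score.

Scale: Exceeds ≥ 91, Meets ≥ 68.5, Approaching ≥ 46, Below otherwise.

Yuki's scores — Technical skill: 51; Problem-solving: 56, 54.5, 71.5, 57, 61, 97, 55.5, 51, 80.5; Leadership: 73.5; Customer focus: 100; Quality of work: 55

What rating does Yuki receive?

Problem-solving: drop 51 → average of remaining 8 = 533/8 = 66.625
Quality of work (55) > Technical skill (51), so Technical skill counts as 55.
Weighted total:
  Technical skill 55 × 0.33 = 18.15
  Problem-solving 66.625 × 0.16 = 10.66
  Leadership 73.5 × 0.05 = 3.675
  Customer focus 100 × 0.23 = 23
  Quality of work 55 × 0.23 = 12.65
Sum = 68.135
68.135 is ≥ 46 and < 68.5 → Approaching

Approaching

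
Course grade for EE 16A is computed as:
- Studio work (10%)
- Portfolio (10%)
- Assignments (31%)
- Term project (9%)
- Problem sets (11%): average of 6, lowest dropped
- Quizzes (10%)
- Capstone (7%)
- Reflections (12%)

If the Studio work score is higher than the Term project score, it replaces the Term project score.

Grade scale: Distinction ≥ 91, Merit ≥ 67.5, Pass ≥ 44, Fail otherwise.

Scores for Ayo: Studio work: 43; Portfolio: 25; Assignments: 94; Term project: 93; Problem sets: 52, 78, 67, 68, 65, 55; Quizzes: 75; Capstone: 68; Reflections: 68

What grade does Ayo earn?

Problem sets: drop 52 → average of remaining 5 = 333/5 = 66.6
Studio work (43) ≤ Term project (93), so Term project stays at 93.
Weighted total:
  Studio work 43 × 0.1 = 4.3
  Portfolio 25 × 0.1 = 2.5
  Assignments 94 × 0.31 = 29.14
  Term project 93 × 0.09 = 8.37
  Problem sets 66.6 × 0.11 = 7.326
  Quizzes 75 × 0.1 = 7.5
  Capstone 68 × 0.07 = 4.76
  Reflections 68 × 0.12 = 8.16
Sum = 72.056
72.056 is ≥ 67.5 and < 91 → Merit

Merit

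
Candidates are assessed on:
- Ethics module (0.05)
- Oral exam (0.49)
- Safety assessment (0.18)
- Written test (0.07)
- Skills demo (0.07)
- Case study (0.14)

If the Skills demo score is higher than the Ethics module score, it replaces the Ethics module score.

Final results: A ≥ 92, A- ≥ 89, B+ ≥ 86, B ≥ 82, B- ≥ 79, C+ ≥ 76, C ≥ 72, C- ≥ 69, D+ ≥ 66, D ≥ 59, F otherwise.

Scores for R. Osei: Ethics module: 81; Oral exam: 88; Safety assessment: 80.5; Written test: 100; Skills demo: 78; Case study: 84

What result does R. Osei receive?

B

Skills demo (78) ≤ Ethics module (81), so Ethics module stays at 81.
Weighted total:
  Ethics module 81 × 0.05 = 4.05
  Oral exam 88 × 0.49 = 43.12
  Safety assessment 80.5 × 0.18 = 14.49
  Written test 100 × 0.07 = 7
  Skills demo 78 × 0.07 = 5.46
  Case study 84 × 0.14 = 11.76
Sum = 85.88
85.88 is ≥ 82 and < 86 → B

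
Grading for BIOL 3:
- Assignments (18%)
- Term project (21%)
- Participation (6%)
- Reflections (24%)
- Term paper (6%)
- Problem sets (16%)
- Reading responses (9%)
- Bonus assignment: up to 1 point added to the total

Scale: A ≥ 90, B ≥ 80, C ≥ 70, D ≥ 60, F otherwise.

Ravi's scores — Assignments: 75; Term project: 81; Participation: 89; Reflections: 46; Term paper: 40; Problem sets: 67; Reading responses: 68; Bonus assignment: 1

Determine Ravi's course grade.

D

Weighted total:
  Assignments 75 × 0.18 = 13.5
  Term project 81 × 0.21 = 17.01
  Participation 89 × 0.06 = 5.34
  Reflections 46 × 0.24 = 11.04
  Term paper 40 × 0.06 = 2.4
  Problem sets 67 × 0.16 = 10.72
  Reading responses 68 × 0.09 = 6.12
Sum = 66.13
Bonus assignment: 66.13 + 1 = 67.13
67.13 is ≥ 60 and < 70 → D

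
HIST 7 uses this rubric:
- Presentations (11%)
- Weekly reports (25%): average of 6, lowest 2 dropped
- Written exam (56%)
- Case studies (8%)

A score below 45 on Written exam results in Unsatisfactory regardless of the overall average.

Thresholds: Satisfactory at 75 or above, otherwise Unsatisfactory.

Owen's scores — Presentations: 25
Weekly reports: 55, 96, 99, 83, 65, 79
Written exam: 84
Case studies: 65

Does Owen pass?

Satisfactory

Weekly reports: drop 55, 65 → average of remaining 4 = 357/4 = 89.25
Written exam score 84 ≥ 45: minimum met.
Weighted total:
  Presentations 25 × 0.11 = 2.75
  Weekly reports 89.25 × 0.25 = 22.3125
  Written exam 84 × 0.56 = 47.04
  Case studies 65 × 0.08 = 5.2
Sum = 77.3025
77.3025 ≥ 75 → Satisfactory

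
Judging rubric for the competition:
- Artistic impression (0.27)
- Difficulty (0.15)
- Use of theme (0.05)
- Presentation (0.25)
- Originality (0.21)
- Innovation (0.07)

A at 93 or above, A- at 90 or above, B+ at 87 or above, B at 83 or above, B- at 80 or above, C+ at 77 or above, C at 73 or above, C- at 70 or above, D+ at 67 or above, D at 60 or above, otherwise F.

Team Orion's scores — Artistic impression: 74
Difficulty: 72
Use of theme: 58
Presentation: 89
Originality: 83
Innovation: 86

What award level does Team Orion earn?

Weighted total:
  Artistic impression 74 × 0.27 = 19.98
  Difficulty 72 × 0.15 = 10.8
  Use of theme 58 × 0.05 = 2.9
  Presentation 89 × 0.25 = 22.25
  Originality 83 × 0.21 = 17.43
  Innovation 86 × 0.07 = 6.02
Sum = 79.38
79.38 is ≥ 77 and < 80 → C+

C+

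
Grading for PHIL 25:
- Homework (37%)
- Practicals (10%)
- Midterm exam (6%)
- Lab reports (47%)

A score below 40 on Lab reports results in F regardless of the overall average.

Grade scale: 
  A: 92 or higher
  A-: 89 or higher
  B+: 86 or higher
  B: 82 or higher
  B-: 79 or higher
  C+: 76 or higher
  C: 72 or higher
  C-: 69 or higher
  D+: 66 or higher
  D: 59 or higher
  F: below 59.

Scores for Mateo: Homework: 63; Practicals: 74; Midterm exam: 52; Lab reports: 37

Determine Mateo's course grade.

Lab reports score 37 < 40: minimum not met.
Weighted total:
  Homework 63 × 0.37 = 23.31
  Practicals 74 × 0.1 = 7.4
  Midterm exam 52 × 0.06 = 3.12
  Lab reports 37 × 0.47 = 17.39
Sum = 51.22
Because the Lab reports minimum was not met, the result is F.

F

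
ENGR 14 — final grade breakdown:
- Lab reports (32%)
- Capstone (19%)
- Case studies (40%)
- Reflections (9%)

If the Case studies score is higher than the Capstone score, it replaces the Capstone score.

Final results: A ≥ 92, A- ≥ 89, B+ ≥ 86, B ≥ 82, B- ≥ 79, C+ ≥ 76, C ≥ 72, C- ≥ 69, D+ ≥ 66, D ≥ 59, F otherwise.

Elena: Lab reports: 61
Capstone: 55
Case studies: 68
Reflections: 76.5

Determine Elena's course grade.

D+

Case studies (68) > Capstone (55), so Capstone counts as 68.
Weighted total:
  Lab reports 61 × 0.32 = 19.52
  Capstone 68 × 0.19 = 12.92
  Case studies 68 × 0.4 = 27.2
  Reflections 76.5 × 0.09 = 6.885
Sum = 66.525
66.525 is ≥ 66 and < 69 → D+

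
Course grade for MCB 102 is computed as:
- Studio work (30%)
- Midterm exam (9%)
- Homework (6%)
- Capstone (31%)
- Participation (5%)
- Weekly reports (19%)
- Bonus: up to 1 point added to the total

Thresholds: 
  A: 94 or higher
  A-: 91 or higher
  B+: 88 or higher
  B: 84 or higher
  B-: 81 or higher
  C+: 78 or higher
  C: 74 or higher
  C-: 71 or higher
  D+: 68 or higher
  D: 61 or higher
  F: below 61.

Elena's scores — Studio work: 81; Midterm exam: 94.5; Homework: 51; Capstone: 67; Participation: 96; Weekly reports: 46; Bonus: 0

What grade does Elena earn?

Weighted total:
  Studio work 81 × 0.3 = 24.3
  Midterm exam 94.5 × 0.09 = 8.505
  Homework 51 × 0.06 = 3.06
  Capstone 67 × 0.31 = 20.77
  Participation 96 × 0.05 = 4.8
  Weekly reports 46 × 0.19 = 8.74
Sum = 70.175
Bonus: 70.175 + 0 = 70.175
70.175 is ≥ 68 and < 71 → D+

D+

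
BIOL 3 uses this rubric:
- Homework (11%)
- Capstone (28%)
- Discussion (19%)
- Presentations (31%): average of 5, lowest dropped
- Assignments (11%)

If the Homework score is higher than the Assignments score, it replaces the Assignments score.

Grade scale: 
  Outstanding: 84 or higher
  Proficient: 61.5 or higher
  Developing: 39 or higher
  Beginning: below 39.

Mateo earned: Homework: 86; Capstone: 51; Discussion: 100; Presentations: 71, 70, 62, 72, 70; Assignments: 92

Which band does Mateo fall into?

Proficient

Presentations: drop 62 → average of remaining 4 = 283/4 = 70.75
Homework (86) ≤ Assignments (92), so Assignments stays at 92.
Weighted total:
  Homework 86 × 0.11 = 9.46
  Capstone 51 × 0.28 = 14.28
  Discussion 100 × 0.19 = 19
  Presentations 70.75 × 0.31 = 21.9325
  Assignments 92 × 0.11 = 10.12
Sum = 74.7925
74.7925 is ≥ 61.5 and < 84 → Proficient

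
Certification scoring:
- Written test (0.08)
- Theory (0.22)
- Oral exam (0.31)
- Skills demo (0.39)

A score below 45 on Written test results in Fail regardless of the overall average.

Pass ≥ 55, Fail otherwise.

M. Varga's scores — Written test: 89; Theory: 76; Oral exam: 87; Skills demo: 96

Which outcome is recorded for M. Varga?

Pass

Written test score 89 ≥ 45: minimum met.
Weighted total:
  Written test 89 × 0.08 = 7.12
  Theory 76 × 0.22 = 16.72
  Oral exam 87 × 0.31 = 26.97
  Skills demo 96 × 0.39 = 37.44
Sum = 88.25
88.25 ≥ 55 → Pass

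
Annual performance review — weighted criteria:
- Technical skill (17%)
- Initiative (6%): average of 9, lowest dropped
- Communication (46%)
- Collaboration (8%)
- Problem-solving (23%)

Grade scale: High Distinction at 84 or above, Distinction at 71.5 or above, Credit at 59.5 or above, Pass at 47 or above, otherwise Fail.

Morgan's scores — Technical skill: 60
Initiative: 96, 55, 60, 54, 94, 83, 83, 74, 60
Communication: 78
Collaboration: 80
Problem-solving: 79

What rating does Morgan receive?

Distinction

Initiative: drop 54 → average of remaining 8 = 605/8 = 75.625
Weighted total:
  Technical skill 60 × 0.17 = 10.2
  Initiative 75.625 × 0.06 = 4.5375
  Communication 78 × 0.46 = 35.88
  Collaboration 80 × 0.08 = 6.4
  Problem-solving 79 × 0.23 = 18.17
Sum = 75.1875
75.1875 is ≥ 71.5 and < 84 → Distinction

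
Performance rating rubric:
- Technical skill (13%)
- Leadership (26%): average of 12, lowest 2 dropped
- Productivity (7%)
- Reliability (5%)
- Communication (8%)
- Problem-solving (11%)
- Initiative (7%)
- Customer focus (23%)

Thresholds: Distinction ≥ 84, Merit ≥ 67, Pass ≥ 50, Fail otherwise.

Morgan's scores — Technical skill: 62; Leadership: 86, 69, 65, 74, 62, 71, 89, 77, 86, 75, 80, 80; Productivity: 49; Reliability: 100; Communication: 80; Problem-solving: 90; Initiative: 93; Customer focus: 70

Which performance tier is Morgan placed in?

Merit

Leadership: drop 62, 65 → average of remaining 10 = 787/10 = 78.7
Weighted total:
  Technical skill 62 × 0.13 = 8.06
  Leadership 78.7 × 0.26 = 20.462
  Productivity 49 × 0.07 = 3.43
  Reliability 100 × 0.05 = 5
  Communication 80 × 0.08 = 6.4
  Problem-solving 90 × 0.11 = 9.9
  Initiative 93 × 0.07 = 6.51
  Customer focus 70 × 0.23 = 16.1
Sum = 75.862
75.862 is ≥ 67 and < 84 → Merit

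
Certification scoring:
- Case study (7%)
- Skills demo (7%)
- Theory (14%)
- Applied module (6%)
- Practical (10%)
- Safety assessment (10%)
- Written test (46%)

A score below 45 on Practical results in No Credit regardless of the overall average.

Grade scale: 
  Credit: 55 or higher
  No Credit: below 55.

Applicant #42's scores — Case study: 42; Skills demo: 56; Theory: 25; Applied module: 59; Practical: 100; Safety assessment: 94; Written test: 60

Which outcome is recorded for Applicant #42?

Practical score 100 ≥ 45: minimum met.
Weighted total:
  Case study 42 × 0.07 = 2.94
  Skills demo 56 × 0.07 = 3.92
  Theory 25 × 0.14 = 3.5
  Applied module 59 × 0.06 = 3.54
  Practical 100 × 0.1 = 10
  Safety assessment 94 × 0.1 = 9.4
  Written test 60 × 0.46 = 27.6
Sum = 60.9
60.9 ≥ 55 → Credit

Credit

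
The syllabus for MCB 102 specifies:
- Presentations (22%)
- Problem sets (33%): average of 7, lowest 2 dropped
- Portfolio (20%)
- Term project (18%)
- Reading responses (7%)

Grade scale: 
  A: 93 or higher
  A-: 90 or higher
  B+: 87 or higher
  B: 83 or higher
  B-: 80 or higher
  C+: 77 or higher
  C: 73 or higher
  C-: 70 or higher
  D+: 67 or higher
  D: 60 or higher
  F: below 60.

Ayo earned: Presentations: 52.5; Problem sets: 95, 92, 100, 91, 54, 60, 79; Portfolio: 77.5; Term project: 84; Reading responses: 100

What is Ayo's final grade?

C+

Problem sets: drop 54, 60 → average of remaining 5 = 457/5 = 91.4
Weighted total:
  Presentations 52.5 × 0.22 = 11.55
  Problem sets 91.4 × 0.33 = 30.162
  Portfolio 77.5 × 0.2 = 15.5
  Term project 84 × 0.18 = 15.12
  Reading responses 100 × 0.07 = 7
Sum = 79.332
79.332 is ≥ 77 and < 80 → C+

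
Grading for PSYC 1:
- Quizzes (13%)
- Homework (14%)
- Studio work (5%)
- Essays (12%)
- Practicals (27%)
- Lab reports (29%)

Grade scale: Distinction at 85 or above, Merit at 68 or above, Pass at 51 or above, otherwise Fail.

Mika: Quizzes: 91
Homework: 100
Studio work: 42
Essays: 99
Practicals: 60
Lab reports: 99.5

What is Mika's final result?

Weighted total:
  Quizzes 91 × 0.13 = 11.83
  Homework 100 × 0.14 = 14
  Studio work 42 × 0.05 = 2.1
  Essays 99 × 0.12 = 11.88
  Practicals 60 × 0.27 = 16.2
  Lab reports 99.5 × 0.29 = 28.855
Sum = 84.865
84.865 is ≥ 68 and < 85 → Merit

Merit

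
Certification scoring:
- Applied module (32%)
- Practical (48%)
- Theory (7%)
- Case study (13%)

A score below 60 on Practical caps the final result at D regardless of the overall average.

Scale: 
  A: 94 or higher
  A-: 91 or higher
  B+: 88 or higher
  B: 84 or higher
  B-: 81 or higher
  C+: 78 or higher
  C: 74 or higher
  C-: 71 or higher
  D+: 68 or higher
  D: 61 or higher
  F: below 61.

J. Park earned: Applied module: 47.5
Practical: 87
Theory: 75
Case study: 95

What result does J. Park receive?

C

Practical score 87 ≥ 60: minimum met.
Weighted total:
  Applied module 47.5 × 0.32 = 15.2
  Practical 87 × 0.48 = 41.76
  Theory 75 × 0.07 = 5.25
  Case study 95 × 0.13 = 12.35
Sum = 74.56
74.56 is ≥ 74 and < 78 → C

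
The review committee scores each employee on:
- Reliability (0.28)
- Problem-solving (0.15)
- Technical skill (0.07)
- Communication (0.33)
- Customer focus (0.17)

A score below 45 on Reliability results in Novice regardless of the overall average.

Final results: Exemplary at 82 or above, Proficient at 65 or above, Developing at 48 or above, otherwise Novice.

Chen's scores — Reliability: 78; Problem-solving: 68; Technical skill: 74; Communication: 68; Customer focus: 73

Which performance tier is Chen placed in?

Proficient

Reliability score 78 ≥ 45: minimum met.
Weighted total:
  Reliability 78 × 0.28 = 21.84
  Problem-solving 68 × 0.15 = 10.2
  Technical skill 74 × 0.07 = 5.18
  Communication 68 × 0.33 = 22.44
  Customer focus 73 × 0.17 = 12.41
Sum = 72.07
72.07 is ≥ 65 and < 82 → Proficient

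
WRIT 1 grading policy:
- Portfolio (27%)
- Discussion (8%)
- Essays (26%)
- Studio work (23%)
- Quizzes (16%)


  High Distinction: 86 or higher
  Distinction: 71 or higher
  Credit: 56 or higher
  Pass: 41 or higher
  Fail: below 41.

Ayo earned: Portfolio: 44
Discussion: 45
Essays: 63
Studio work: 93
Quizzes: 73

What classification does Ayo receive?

Weighted total:
  Portfolio 44 × 0.27 = 11.88
  Discussion 45 × 0.08 = 3.6
  Essays 63 × 0.26 = 16.38
  Studio work 93 × 0.23 = 21.39
  Quizzes 73 × 0.16 = 11.68
Sum = 64.93
64.93 is ≥ 56 and < 71 → Credit

Credit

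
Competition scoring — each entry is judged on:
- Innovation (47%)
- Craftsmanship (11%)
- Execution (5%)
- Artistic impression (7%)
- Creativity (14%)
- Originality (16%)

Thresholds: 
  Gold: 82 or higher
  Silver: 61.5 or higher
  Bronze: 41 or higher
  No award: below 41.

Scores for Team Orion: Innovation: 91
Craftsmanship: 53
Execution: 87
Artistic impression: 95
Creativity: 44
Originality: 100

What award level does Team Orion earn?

Silver

Weighted total:
  Innovation 91 × 0.47 = 42.77
  Craftsmanship 53 × 0.11 = 5.83
  Execution 87 × 0.05 = 4.35
  Artistic impression 95 × 0.07 = 6.65
  Creativity 44 × 0.14 = 6.16
  Originality 100 × 0.16 = 16
Sum = 81.76
81.76 is ≥ 61.5 and < 82 → Silver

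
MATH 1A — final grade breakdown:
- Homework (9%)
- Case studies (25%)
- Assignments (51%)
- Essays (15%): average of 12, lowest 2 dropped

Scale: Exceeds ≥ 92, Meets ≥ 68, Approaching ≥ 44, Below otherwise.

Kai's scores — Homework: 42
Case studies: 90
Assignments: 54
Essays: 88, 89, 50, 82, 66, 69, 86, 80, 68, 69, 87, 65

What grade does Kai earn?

Approaching

Essays: drop 50, 65 → average of remaining 10 = 784/10 = 78.4
Weighted total:
  Homework 42 × 0.09 = 3.78
  Case studies 90 × 0.25 = 22.5
  Assignments 54 × 0.51 = 27.54
  Essays 78.4 × 0.15 = 11.76
Sum = 65.58
65.58 is ≥ 44 and < 68 → Approaching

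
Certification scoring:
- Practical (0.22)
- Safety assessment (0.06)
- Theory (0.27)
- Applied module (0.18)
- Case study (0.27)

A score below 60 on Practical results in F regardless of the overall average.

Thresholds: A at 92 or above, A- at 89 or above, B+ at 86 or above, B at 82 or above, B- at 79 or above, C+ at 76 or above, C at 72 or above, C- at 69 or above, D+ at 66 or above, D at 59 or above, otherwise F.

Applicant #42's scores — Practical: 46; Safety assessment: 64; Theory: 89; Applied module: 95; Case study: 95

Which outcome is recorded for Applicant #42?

F

Practical score 46 < 60: minimum not met.
Weighted total:
  Practical 46 × 0.22 = 10.12
  Safety assessment 64 × 0.06 = 3.84
  Theory 89 × 0.27 = 24.03
  Applied module 95 × 0.18 = 17.1
  Case study 95 × 0.27 = 25.65
Sum = 80.74
Because the Practical minimum was not met, the result is F.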